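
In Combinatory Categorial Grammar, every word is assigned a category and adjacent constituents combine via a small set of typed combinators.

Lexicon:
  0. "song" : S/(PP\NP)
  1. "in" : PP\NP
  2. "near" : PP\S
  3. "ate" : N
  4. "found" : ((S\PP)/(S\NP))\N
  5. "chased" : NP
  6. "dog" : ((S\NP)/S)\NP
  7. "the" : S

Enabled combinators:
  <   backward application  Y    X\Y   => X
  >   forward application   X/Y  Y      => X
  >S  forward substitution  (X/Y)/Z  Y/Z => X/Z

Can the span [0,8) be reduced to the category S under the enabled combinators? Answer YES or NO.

YES

[0,8] S   <
  [0,3] PP   <
    [0,2] S   >
      [0,1] "song" : S/(PP\NP)
      [1,2] "in" : PP\NP
    [2,3] "near" : PP\S
  [3,8] S\PP   >
    [3,5] (S\PP)/(S\NP)   <
      [3,4] "ate" : N
      [4,5] "found" : ((S\PP)/(S\NP))\N
    [5,8] S\NP   >
      [5,7] (S\NP)/S   <
        [5,6] "chased" : NP
        [6,7] "dog" : ((S\NP)/S)\NP
      [7,8] "the" : S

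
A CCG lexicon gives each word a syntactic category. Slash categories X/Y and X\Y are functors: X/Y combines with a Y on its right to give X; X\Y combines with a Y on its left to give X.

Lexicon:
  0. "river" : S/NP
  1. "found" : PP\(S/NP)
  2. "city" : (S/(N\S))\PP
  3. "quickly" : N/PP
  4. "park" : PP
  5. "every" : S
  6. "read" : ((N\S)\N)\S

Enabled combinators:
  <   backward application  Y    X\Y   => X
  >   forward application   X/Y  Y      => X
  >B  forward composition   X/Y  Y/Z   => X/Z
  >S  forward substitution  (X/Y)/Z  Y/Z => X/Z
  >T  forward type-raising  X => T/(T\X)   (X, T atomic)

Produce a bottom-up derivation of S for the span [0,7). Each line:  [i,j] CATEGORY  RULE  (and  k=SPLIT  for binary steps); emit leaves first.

[0,7] S   >
  [0,3] S/(N\S)   <
    [0,2] PP   <
      [0,1] "river" : S/NP
      [1,2] "found" : PP\(S/NP)
    [2,3] "city" : (S/(N\S))\PP
  [3,7] N\S   <
    [3,5] N   >
      [3,4] "quickly" : N/PP
      [4,5] "park" : PP
    [5,7] (N\S)\N   <
      [5,6] "every" : S
      [6,7] "read" : ((N\S)\N)\S

[0,1] S/NP  lex  "river"
[1,2] PP\(S/NP)  lex  "found"
[0,2] PP  <  k=1
[2,3] (S/(N\S))\PP  lex  "city"
[0,3] S/(N\S)  <  k=2
[3,4] N/PP  lex  "quickly"
[4,5] PP  lex  "park"
[3,5] N  >  k=4
[5,6] S  lex  "every"
[6,7] ((N\S)\N)\S  lex  "read"
[5,7] (N\S)\N  <  k=6
[3,7] N\S  <  k=5
[0,7] S  >  k=3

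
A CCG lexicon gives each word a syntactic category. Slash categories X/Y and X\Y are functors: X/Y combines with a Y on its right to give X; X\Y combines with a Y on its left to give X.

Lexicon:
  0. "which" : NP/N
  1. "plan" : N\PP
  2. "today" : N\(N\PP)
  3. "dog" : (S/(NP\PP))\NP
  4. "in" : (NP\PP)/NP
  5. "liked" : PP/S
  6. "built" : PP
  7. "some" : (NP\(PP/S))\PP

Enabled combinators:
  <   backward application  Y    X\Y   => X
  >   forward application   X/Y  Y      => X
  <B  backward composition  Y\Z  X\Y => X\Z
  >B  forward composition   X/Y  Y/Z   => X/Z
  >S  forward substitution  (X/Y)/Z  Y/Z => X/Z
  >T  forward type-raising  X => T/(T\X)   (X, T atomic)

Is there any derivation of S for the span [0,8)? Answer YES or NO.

YES

[0,8] S   >
  [0,4] S/(NP\PP)   <
    [0,3] NP   >
      [0,1] "which" : NP/N
      [1,3] N   <
        [1,2] "plan" : N\PP
        [2,3] "today" : N\(N\PP)
    [3,4] "dog" : (S/(NP\PP))\NP
  [4,8] NP\PP   >
    [4,5] "in" : (NP\PP)/NP
    [5,8] NP   <
      [5,6] "liked" : PP/S
      [6,8] NP\(PP/S)   <
        [6,7] "built" : PP
        [7,8] "some" : (NP\(PP/S))\PP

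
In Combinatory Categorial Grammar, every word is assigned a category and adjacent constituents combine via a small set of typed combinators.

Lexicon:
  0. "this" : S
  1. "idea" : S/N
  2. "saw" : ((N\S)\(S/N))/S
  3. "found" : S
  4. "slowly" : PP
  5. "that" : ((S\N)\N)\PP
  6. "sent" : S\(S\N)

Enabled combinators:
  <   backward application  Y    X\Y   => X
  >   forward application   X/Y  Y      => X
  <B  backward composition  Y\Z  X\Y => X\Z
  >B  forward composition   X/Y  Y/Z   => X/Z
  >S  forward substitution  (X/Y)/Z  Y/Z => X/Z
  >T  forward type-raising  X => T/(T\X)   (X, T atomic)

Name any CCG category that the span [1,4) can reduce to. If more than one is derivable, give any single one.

N\S

[0,7] S   <
  [0,6] S\N   <
    [0,4] N   >
      [0,1] N/(N\S)   >T
        [0,1] "this" : S
      [1,4] N\S   <
        [1,2] "idea" : S/N
        [2,4] (N\S)\(S/N)   >
          [2,3] "saw" : ((N\S)\(S/N))/S
          [3,4] "found" : S
    [4,6] (S\N)\N   <
      [4,5] "slowly" : PP
      [5,6] "that" : ((S\N)\N)\PP
  [6,7] "sent" : S\(S\N)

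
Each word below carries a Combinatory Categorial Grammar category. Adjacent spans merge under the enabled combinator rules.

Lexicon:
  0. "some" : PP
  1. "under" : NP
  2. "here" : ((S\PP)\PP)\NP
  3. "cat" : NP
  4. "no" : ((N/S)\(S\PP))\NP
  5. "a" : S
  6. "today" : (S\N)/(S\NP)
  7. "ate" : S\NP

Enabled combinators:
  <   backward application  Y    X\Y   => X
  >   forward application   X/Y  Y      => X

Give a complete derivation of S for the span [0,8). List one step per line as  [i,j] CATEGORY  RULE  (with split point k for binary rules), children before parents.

[0,8] S   <
  [0,6] N   >
    [0,5] N/S   <
      [0,3] S\PP   <
        [0,1] "some" : PP
        [1,3] (S\PP)\PP   <
          [1,2] "under" : NP
          [2,3] "here" : ((S\PP)\PP)\NP
      [3,5] (N/S)\(S\PP)   <
        [3,4] "cat" : NP
        [4,5] "no" : ((N/S)\(S\PP))\NP
    [5,6] "a" : S
  [6,8] S\N   >
    [6,7] "today" : (S\N)/(S\NP)
    [7,8] "ate" : S\NP

[0,1] PP  lex  "some"
[1,2] NP  lex  "under"
[2,3] ((S\PP)\PP)\NP  lex  "here"
[1,3] (S\PP)\PP  <  k=2
[0,3] S\PP  <  k=1
[3,4] NP  lex  "cat"
[4,5] ((N/S)\(S\PP))\NP  lex  "no"
[3,5] (N/S)\(S\PP)  <  k=4
[0,5] N/S  <  k=3
[5,6] S  lex  "a"
[0,6] N  >  k=5
[6,7] (S\N)/(S\NP)  lex  "today"
[7,8] S\NP  lex  "ate"
[6,8] S\N  >  k=7
[0,8] S  <  k=6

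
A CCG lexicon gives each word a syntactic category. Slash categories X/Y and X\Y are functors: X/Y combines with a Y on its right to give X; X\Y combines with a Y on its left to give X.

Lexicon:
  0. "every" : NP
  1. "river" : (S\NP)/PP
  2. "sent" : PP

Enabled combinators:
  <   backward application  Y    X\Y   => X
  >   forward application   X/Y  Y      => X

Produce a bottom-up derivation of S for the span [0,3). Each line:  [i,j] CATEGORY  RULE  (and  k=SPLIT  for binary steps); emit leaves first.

[0,3] S   <
  [0,1] "every" : NP
  [1,3] S\NP   >
    [1,2] "river" : (S\NP)/PP
    [2,3] "sent" : PP

[0,1] NP  lex  "every"
[1,2] (S\NP)/PP  lex  "river"
[2,3] PP  lex  "sent"
[1,3] S\NP  >  k=2
[0,3] S  <  k=1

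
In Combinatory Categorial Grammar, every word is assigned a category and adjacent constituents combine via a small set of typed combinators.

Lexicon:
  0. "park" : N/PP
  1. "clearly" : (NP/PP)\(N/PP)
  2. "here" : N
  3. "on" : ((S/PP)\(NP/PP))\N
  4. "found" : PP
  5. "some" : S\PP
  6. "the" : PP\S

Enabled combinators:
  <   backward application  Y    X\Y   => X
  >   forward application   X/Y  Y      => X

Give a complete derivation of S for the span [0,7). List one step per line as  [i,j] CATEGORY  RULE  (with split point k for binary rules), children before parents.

[0,1] N/PP  lex  "park"
[1,2] (NP/PP)\(N/PP)  lex  "clearly"
[0,2] NP/PP  <  k=1
[2,3] N  lex  "here"
[3,4] ((S/PP)\(NP/PP))\N  lex  "on"
[2,4] (S/PP)\(NP/PP)  <  k=3
[0,4] S/PP  <  k=2
[4,5] PP  lex  "found"
[5,6] S\PP  lex  "some"
[4,6] S  <  k=5
[6,7] PP\S  lex  "the"
[4,7] PP  <  k=6
[0,7] S  >  k=4

[0,7] S   >
  [0,4] S/PP   <
    [0,2] NP/PP   <
      [0,1] "park" : N/PP
      [1,2] "clearly" : (NP/PP)\(N/PP)
    [2,4] (S/PP)\(NP/PP)   <
      [2,3] "here" : N
      [3,4] "on" : ((S/PP)\(NP/PP))\N
  [4,7] PP   <
    [4,6] S   <
      [4,5] "found" : PP
      [5,6] "some" : S\PP
    [6,7] "the" : PP\S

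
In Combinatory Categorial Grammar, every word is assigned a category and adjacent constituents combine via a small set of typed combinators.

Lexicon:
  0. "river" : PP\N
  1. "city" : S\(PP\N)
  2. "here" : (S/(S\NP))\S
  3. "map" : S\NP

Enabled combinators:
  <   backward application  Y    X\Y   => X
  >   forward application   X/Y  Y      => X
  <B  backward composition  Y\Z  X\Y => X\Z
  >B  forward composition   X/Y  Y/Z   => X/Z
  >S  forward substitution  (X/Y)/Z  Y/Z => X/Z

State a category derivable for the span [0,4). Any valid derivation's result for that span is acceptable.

[0,4] S   >
  [0,3] S/(S\NP)   <
    [0,2] S   <
      [0,1] "river" : PP\N
      [1,2] "city" : S\(PP\N)
    [2,3] "here" : (S/(S\NP))\S
  [3,4] "map" : S\NP

S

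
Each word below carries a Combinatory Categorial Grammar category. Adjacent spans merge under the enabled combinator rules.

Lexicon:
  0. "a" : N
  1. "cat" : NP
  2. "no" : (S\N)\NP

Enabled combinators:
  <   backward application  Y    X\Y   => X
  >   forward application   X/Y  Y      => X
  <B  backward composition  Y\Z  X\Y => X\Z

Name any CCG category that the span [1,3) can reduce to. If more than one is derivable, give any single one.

S\N

[0,3] S   <
  [0,1] "a" : N
  [1,3] S\N   <
    [1,2] "cat" : NP
    [2,3] "no" : (S\N)\NP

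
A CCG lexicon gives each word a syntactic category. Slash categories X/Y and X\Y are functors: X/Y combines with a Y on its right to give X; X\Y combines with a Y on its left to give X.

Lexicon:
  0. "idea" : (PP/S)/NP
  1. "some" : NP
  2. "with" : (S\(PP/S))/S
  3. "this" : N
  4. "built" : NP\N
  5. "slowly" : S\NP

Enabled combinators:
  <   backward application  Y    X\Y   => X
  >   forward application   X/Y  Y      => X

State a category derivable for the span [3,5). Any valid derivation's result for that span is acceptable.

[0,6] S   <
  [0,2] PP/S   >
    [0,1] "idea" : (PP/S)/NP
    [1,2] "some" : NP
  [2,6] S\(PP/S)   >
    [2,3] "with" : (S\(PP/S))/S
    [3,6] S   <
      [3,5] NP   <
        [3,4] "this" : N
        [4,5] "built" : NP\N
      [5,6] "slowly" : S\NP

NP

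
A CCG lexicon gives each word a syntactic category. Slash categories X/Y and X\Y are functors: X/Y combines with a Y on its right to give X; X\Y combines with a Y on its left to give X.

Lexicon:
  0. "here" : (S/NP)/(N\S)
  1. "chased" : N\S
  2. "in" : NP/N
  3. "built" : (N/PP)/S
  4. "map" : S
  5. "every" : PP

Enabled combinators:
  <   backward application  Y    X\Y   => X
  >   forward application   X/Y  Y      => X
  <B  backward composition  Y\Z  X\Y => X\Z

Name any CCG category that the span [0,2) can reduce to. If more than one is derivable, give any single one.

[0,6] S   >
  [0,2] S/NP   >
    [0,1] "here" : (S/NP)/(N\S)
    [1,2] "chased" : N\S
  [2,6] NP   >
    [2,3] "in" : NP/N
    [3,6] N   >
      [3,5] N/PP   >
        [3,4] "built" : (N/PP)/S
        [4,5] "map" : S
      [5,6] "every" : PP

S/NP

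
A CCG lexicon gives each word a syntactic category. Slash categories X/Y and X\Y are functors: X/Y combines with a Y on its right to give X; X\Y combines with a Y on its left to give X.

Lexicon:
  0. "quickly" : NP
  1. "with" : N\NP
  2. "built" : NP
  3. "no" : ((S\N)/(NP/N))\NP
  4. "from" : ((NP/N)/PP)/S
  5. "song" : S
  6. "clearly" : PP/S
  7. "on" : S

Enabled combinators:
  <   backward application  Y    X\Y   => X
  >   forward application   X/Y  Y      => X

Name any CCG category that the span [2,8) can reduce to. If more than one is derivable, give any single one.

S\N

[0,8] S   <
  [0,2] N   <
    [0,1] "quickly" : NP
    [1,2] "with" : N\NP
  [2,8] S\N   >
    [2,4] (S\N)/(NP/N)   <
      [2,3] "built" : NP
      [3,4] "no" : ((S\N)/(NP/N))\NP
    [4,8] NP/N   >
      [4,6] (NP/N)/PP   >
        [4,5] "from" : ((NP/N)/PP)/S
        [5,6] "song" : S
      [6,8] PP   >
        [6,7] "clearly" : PP/S
        [7,8] "on" : S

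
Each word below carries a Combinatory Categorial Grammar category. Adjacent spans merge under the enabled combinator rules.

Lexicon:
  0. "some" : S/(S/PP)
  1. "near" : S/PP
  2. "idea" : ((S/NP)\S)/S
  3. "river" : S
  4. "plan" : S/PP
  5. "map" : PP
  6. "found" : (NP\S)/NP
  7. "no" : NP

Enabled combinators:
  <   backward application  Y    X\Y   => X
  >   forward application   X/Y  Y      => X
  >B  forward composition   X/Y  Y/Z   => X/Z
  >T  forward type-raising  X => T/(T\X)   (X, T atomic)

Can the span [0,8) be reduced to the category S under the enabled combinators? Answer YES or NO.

YES

[0,8] S   >
  [0,4] S/NP   <
    [0,2] S   >
      [0,1] "some" : S/(S/PP)
      [1,2] "near" : S/PP
    [2,4] (S/NP)\S   >
      [2,3] "idea" : ((S/NP)\S)/S
      [3,4] "river" : S
  [4,8] NP   <
    [4,6] S   >
      [4,5] "plan" : S/PP
      [5,6] "map" : PP
    [6,8] NP\S   >
      [6,7] "found" : (NP\S)/NP
      [7,8] "no" : NP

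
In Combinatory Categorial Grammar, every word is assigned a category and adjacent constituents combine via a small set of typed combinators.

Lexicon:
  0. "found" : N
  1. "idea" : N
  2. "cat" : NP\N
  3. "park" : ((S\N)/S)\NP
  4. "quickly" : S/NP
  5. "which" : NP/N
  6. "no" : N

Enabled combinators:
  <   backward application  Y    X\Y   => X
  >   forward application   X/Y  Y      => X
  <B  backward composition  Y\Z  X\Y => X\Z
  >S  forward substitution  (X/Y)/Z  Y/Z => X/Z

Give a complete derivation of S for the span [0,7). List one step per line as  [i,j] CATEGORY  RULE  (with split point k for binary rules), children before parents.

[0,1] N  lex  "found"
[1,2] N  lex  "idea"
[2,3] NP\N  lex  "cat"
[1,3] NP  <  k=2
[3,4] ((S\N)/S)\NP  lex  "park"
[1,4] (S\N)/S  <  k=3
[4,5] S/NP  lex  "quickly"
[5,6] NP/N  lex  "which"
[6,7] N  lex  "no"
[5,7] NP  >  k=6
[4,7] S  >  k=5
[1,7] S\N  >  k=4
[0,7] S  <  k=1

[0,7] S   <
  [0,1] "found" : N
  [1,7] S\N   >
    [1,4] (S\N)/S   <
      [1,3] NP   <
        [1,2] "idea" : N
        [2,3] "cat" : NP\N
      [3,4] "park" : ((S\N)/S)\NP
    [4,7] S   >
      [4,5] "quickly" : S/NP
      [5,7] NP   >
        [5,6] "which" : NP/N
        [6,7] "no" : N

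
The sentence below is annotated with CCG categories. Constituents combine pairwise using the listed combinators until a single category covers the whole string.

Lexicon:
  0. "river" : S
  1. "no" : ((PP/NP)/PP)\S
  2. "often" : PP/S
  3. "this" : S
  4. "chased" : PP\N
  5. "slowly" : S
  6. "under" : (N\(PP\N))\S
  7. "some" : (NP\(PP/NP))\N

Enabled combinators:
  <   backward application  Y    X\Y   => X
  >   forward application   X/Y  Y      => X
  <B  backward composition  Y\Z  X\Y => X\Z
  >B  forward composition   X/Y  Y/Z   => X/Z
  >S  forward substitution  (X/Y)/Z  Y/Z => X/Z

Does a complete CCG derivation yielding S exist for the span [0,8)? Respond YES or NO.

NO

S ((PP/NP)/PP)\S PP/S S PP\N S (N\(PP\N))\S (NP\(PP/NP))\N
CKY chart[0,8] = {NP}; S ∉ chart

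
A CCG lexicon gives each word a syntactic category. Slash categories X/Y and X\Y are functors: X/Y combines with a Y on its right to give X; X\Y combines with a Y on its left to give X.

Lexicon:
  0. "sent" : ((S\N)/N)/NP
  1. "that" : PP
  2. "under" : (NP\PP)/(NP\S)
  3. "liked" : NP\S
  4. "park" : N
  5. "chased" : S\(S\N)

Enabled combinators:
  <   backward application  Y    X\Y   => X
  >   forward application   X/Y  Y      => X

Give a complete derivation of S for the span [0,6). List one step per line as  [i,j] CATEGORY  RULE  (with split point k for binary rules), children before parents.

[0,1] ((S\N)/N)/NP  lex  "sent"
[1,2] PP  lex  "that"
[2,3] (NP\PP)/(NP\S)  lex  "under"
[3,4] NP\S  lex  "liked"
[2,4] NP\PP  >  k=3
[1,4] NP  <  k=2
[0,4] (S\N)/N  >  k=1
[4,5] N  lex  "park"
[0,5] S\N  >  k=4
[5,6] S\(S\N)  lex  "chased"
[0,6] S  <  k=5

[0,6] S   <
  [0,5] S\N   >
    [0,4] (S\N)/N   >
      [0,1] "sent" : ((S\N)/N)/NP
      [1,4] NP   <
        [1,2] "that" : PP
        [2,4] NP\PP   >
          [2,3] "under" : (NP\PP)/(NP\S)
          [3,4] "liked" : NP\S
    [4,5] "park" : N
  [5,6] "chased" : S\(S\N)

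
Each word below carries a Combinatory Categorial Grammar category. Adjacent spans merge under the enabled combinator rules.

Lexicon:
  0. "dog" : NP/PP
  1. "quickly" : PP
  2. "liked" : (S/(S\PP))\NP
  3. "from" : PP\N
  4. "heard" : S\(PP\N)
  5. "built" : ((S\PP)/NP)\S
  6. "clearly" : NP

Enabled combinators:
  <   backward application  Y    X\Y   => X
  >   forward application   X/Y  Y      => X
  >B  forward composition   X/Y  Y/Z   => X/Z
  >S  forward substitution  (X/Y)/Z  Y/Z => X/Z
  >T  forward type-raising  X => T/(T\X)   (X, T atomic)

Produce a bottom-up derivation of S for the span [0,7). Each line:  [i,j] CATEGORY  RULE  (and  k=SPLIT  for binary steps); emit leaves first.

[0,1] NP/PP  lex  "dog"
[1,2] PP  lex  "quickly"
[0,2] NP  >  k=1
[2,3] (S/(S\PP))\NP  lex  "liked"
[0,3] S/(S\PP)  <  k=2
[3,4] PP\N  lex  "from"
[4,5] S\(PP\N)  lex  "heard"
[3,5] S  <  k=4
[5,6] ((S\PP)/NP)\S  lex  "built"
[3,6] (S\PP)/NP  <  k=5
[6,7] NP  lex  "clearly"
[3,7] S\PP  >  k=6
[0,7] S  >  k=3

[0,7] S   >
  [0,3] S/(S\PP)   <
    [0,2] NP   >
      [0,1] "dog" : NP/PP
      [1,2] "quickly" : PP
    [2,3] "liked" : (S/(S\PP))\NP
  [3,7] S\PP   >
    [3,6] (S\PP)/NP   <
      [3,5] S   <
        [3,4] "from" : PP\N
        [4,5] "heard" : S\(PP\N)
      [5,6] "built" : ((S\PP)/NP)\S
    [6,7] "clearly" : NP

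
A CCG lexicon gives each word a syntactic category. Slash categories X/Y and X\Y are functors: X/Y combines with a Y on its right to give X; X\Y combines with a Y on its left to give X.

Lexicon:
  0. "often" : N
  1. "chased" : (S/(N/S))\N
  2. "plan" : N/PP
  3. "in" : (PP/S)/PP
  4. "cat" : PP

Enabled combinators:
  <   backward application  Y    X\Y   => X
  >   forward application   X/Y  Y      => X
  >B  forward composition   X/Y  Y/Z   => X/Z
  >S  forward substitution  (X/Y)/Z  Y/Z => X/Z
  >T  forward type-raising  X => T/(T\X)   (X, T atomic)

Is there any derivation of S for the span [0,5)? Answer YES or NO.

[0,5] S   >
  [0,2] S/(N/S)   <
    [0,1] "often" : N
    [1,2] "chased" : (S/(N/S))\N
  [2,5] N/S   >B
    [2,3] "plan" : N/PP
    [3,5] PP/S   >
      [3,4] "in" : (PP/S)/PP
      [4,5] "cat" : PP

YES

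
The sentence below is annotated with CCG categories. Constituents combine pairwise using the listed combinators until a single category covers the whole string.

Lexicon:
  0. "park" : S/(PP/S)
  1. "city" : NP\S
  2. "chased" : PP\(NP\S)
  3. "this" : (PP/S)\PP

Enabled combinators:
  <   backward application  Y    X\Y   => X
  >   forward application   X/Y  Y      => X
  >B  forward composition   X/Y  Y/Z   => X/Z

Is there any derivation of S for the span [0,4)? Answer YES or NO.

YES

[0,4] S   >
  [0,1] "park" : S/(PP/S)
  [1,4] PP/S   <
    [1,3] PP   <
      [1,2] "city" : NP\S
      [2,3] "chased" : PP\(NP\S)
    [3,4] "this" : (PP/S)\PP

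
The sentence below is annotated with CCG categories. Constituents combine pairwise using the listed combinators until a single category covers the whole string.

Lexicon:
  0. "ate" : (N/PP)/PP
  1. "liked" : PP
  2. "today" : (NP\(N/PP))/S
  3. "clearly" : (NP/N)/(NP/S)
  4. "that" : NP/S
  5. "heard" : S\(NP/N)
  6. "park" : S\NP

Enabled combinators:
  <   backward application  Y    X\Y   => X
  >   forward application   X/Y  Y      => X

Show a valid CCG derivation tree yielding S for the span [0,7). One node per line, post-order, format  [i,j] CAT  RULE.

[0,1] (N/PP)/PP  lex  "ate"
[1,2] PP  lex  "liked"
[0,2] N/PP  >  k=1
[2,3] (NP\(N/PP))/S  lex  "today"
[3,4] (NP/N)/(NP/S)  lex  "clearly"
[4,5] NP/S  lex  "that"
[3,5] NP/N  >  k=4
[5,6] S\(NP/N)  lex  "heard"
[3,6] S  <  k=5
[2,6] NP\(N/PP)  >  k=3
[0,6] NP  <  k=2
[6,7] S\NP  lex  "park"
[0,7] S  <  k=6

[0,7] S   <
  [0,6] NP   <
    [0,2] N/PP   >
      [0,1] "ate" : (N/PP)/PP
      [1,2] "liked" : PP
    [2,6] NP\(N/PP)   >
      [2,3] "today" : (NP\(N/PP))/S
      [3,6] S   <
        [3,5] NP/N   >
          [3,4] "clearly" : (NP/N)/(NP/S)
          [4,5] "that" : NP/S
        [5,6] "heard" : S\(NP/N)
  [6,7] "park" : S\NP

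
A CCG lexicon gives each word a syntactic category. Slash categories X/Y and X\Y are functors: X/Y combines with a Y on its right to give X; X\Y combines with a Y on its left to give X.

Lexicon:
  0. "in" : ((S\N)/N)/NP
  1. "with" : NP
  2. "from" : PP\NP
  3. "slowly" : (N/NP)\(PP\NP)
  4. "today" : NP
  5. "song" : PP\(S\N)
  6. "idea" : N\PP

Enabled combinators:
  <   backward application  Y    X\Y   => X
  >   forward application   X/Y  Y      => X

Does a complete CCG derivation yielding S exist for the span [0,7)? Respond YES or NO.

NO

((S\N)/N)/NP NP PP\NP (N/NP)\(PP\NP) NP PP\(S\N) N\PP
CKY chart[0,7] = {N}; S ∉ chart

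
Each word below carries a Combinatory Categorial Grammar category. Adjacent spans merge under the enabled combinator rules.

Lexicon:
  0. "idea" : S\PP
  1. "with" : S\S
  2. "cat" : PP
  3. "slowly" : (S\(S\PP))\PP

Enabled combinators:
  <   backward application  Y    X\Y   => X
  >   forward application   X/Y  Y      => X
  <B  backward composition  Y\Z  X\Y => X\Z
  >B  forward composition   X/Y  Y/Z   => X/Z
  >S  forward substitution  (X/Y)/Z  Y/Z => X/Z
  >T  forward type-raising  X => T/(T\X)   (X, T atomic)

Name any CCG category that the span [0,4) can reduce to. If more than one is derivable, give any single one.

S

[0,4] S   <
  [0,2] S\PP   <B
    [0,1] "idea" : S\PP
    [1,2] "with" : S\S
  [2,4] S\(S\PP)   <
    [2,3] "cat" : PP
    [3,4] "slowly" : (S\(S\PP))\PP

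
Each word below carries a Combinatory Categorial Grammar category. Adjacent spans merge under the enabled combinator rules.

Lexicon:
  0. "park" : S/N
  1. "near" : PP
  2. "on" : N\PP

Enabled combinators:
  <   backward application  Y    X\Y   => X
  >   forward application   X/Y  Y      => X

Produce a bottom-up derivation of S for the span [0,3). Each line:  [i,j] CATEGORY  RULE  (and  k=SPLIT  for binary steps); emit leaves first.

[0,3] S   >
  [0,1] "park" : S/N
  [1,3] N   <
    [1,2] "near" : PP
    [2,3] "on" : N\PP

[0,1] S/N  lex  "park"
[1,2] PP  lex  "near"
[2,3] N\PP  lex  "on"
[1,3] N  <  k=2
[0,3] S  >  k=1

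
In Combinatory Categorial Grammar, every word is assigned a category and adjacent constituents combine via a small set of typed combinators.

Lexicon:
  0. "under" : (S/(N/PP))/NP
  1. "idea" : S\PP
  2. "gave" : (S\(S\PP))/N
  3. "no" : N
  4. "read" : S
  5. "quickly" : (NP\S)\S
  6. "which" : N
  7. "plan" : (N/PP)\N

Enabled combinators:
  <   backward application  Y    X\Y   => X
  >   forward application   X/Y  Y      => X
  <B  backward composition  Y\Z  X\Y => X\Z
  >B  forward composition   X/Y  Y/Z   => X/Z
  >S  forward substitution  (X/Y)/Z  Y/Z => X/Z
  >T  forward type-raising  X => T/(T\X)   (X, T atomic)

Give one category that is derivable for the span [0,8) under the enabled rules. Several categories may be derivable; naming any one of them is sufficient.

[0,8] S   >
  [0,6] S/(N/PP)   >
    [0,1] "under" : (S/(N/PP))/NP
    [1,6] NP   <
      [1,4] S   <
        [1,2] "idea" : S\PP
        [2,4] S\(S\PP)   >
          [2,3] "gave" : (S\(S\PP))/N
          [3,4] "no" : N
      [4,6] NP\S   <
        [4,5] "read" : S
        [5,6] "quickly" : (NP\S)\S
  [6,8] N/PP   <
    [6,7] "which" : N
    [7,8] "plan" : (N/PP)\N

S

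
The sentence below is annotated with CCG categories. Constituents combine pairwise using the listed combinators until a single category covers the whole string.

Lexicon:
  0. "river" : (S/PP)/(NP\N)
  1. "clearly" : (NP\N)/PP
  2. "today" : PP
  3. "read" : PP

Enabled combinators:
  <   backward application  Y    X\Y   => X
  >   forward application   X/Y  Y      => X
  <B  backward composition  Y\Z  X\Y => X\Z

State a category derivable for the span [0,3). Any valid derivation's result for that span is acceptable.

[0,4] S   >
  [0,3] S/PP   >
    [0,1] "river" : (S/PP)/(NP\N)
    [1,3] NP\N   >
      [1,2] "clearly" : (NP\N)/PP
      [2,3] "today" : PP
  [3,4] "read" : PP

S/PP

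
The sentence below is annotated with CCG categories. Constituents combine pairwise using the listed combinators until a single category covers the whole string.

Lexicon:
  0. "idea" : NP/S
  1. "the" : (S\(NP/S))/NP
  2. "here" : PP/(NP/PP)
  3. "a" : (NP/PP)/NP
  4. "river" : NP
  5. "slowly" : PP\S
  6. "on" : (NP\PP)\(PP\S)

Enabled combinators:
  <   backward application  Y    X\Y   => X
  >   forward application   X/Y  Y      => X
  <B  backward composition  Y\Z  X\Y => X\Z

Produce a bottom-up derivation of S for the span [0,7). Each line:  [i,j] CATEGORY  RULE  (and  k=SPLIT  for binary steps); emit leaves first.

[0,1] NP/S  lex  "idea"
[1,2] (S\(NP/S))/NP  lex  "the"
[2,3] PP/(NP/PP)  lex  "here"
[3,4] (NP/PP)/NP  lex  "a"
[4,5] NP  lex  "river"
[3,5] NP/PP  >  k=4
[2,5] PP  >  k=3
[5,6] PP\S  lex  "slowly"
[6,7] (NP\PP)\(PP\S)  lex  "on"
[5,7] NP\PP  <  k=6
[2,7] NP  <  k=5
[1,7] S\(NP/S)  >  k=2
[0,7] S  <  k=1

[0,7] S   <
  [0,1] "idea" : NP/S
  [1,7] S\(NP/S)   >
    [1,2] "the" : (S\(NP/S))/NP
    [2,7] NP   <
      [2,5] PP   >
        [2,3] "here" : PP/(NP/PP)
        [3,5] NP/PP   >
          [3,4] "a" : (NP/PP)/NP
          [4,5] "river" : NP
      [5,7] NP\PP   <
        [5,6] "slowly" : PP\S
        [6,7] "on" : (NP\PP)\(PP\S)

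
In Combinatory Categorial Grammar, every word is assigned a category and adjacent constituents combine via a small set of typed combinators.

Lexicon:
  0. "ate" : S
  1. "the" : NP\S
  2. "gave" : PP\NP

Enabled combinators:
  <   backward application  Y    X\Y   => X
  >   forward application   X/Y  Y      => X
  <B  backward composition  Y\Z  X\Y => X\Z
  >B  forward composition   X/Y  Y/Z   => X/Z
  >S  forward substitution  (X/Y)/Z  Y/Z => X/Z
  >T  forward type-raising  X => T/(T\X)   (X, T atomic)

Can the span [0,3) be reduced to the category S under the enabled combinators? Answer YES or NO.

S NP\S PP\NP
CKY chart[0,3] = {N/(N\PP), NP/(NP\PP), PP, PP/(PP\PP), S/(S\PP)}; S ∉ chart

NO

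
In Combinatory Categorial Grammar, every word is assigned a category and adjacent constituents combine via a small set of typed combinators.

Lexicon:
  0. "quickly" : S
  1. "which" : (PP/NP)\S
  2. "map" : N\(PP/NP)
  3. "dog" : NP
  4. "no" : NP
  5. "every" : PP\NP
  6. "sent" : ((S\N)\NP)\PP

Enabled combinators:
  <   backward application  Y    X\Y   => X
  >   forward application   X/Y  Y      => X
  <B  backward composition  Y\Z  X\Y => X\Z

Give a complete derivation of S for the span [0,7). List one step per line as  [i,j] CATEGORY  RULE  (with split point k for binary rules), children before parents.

[0,1] S  lex  "quickly"
[1,2] (PP/NP)\S  lex  "which"
[0,2] PP/NP  <  k=1
[2,3] N\(PP/NP)  lex  "map"
[0,3] N  <  k=2
[3,4] NP  lex  "dog"
[4,5] NP  lex  "no"
[5,6] PP\NP  lex  "every"
[4,6] PP  <  k=5
[6,7] ((S\N)\NP)\PP  lex  "sent"
[4,7] (S\N)\NP  <  k=6
[3,7] S\N  <  k=4
[0,7] S  <  k=3

[0,7] S   <
  [0,3] N   <
    [0,2] PP/NP   <
      [0,1] "quickly" : S
      [1,2] "which" : (PP/NP)\S
    [2,3] "map" : N\(PP/NP)
  [3,7] S\N   <
    [3,4] "dog" : NP
    [4,7] (S\N)\NP   <
      [4,6] PP   <
        [4,5] "no" : NP
        [5,6] "every" : PP\NP
      [6,7] "sent" : ((S\N)\NP)\PP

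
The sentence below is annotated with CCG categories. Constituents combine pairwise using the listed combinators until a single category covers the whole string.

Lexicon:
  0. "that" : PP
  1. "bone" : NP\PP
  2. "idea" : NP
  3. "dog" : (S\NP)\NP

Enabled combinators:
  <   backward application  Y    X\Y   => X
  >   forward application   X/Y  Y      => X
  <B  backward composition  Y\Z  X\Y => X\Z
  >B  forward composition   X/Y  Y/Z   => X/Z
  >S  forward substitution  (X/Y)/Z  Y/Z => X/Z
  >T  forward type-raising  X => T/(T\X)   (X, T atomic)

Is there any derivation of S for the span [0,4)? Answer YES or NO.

[0,4] S   <
  [0,2] NP   <
    [0,1] "that" : PP
    [1,2] "bone" : NP\PP
  [2,4] S\NP   <
    [2,3] "idea" : NP
    [3,4] "dog" : (S\NP)\NP

YES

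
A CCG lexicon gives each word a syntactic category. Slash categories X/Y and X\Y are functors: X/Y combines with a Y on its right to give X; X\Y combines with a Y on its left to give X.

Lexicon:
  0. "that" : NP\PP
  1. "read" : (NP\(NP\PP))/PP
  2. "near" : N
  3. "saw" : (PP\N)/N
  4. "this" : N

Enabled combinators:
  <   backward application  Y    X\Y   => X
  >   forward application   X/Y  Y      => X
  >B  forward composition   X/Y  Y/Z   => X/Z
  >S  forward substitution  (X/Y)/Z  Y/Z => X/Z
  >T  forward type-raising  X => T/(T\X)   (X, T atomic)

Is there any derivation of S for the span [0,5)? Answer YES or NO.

NP\PP (NP\(NP\PP))/PP N (PP\N)/N N
CKY chart[0,5] = {N/(N\NP), NP, NP/(NP\NP), PP/(PP\NP), S/(S\NP)}; S ∉ chart

NO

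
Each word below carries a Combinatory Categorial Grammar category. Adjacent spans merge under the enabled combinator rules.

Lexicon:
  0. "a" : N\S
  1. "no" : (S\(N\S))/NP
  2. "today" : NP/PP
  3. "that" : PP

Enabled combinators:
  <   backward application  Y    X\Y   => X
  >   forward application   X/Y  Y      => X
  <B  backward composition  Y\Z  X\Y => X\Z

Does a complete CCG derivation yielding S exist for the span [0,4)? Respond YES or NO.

[0,4] S   <
  [0,1] "a" : N\S
  [1,4] S\(N\S)   >
    [1,2] "no" : (S\(N\S))/NP
    [2,4] NP   >
      [2,3] "today" : NP/PP
      [3,4] "that" : PP

YES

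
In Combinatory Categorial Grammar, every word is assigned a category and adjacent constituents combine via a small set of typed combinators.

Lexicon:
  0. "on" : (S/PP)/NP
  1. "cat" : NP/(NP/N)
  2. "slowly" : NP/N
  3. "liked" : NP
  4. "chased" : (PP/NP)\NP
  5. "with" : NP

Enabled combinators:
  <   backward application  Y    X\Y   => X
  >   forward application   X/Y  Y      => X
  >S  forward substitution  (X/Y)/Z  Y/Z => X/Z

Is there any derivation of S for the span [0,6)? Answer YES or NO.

YES

[0,6] S   >
  [0,3] S/PP   >
    [0,1] "on" : (S/PP)/NP
    [1,3] NP   >
      [1,2] "cat" : NP/(NP/N)
      [2,3] "slowly" : NP/N
  [3,6] PP   >
    [3,5] PP/NP   <
      [3,4] "liked" : NP
      [4,5] "chased" : (PP/NP)\NP
    [5,6] "with" : NP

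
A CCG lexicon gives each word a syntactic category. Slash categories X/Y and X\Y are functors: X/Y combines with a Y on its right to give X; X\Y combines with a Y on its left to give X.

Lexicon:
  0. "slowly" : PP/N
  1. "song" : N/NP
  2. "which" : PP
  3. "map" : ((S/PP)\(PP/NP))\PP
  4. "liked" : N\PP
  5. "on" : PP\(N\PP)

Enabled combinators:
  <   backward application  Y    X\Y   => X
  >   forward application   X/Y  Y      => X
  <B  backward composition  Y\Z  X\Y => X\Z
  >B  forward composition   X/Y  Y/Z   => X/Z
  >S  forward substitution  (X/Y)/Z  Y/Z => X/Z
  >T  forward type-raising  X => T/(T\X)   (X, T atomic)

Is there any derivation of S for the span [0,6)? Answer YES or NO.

[0,6] S   >
  [0,4] S/PP   <
    [0,2] PP/NP   >B
      [0,1] "slowly" : PP/N
      [1,2] "song" : N/NP
    [2,4] (S/PP)\(PP/NP)   <
      [2,3] "which" : PP
      [3,4] "map" : ((S/PP)\(PP/NP))\PP
  [4,6] PP   <
    [4,5] "liked" : N\PP
    [5,6] "on" : PP\(N\PP)

YES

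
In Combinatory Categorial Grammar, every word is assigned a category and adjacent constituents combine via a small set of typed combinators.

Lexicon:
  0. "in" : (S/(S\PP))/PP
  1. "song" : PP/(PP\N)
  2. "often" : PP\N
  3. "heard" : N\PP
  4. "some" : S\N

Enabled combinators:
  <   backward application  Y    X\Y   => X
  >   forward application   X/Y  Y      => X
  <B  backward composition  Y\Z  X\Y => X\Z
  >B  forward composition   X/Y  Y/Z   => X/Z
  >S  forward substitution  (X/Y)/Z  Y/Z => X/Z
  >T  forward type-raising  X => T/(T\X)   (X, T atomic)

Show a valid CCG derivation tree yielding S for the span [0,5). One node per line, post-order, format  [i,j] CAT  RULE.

[0,5] S   >
  [0,3] S/(S\PP)   >
    [0,1] "in" : (S/(S\PP))/PP
    [1,3] PP   >
      [1,2] "song" : PP/(PP\N)
      [2,3] "often" : PP\N
  [3,5] S\PP   <B
    [3,4] "heard" : N\PP
    [4,5] "some" : S\N

[0,1] (S/(S\PP))/PP  lex  "in"
[1,2] PP/(PP\N)  lex  "song"
[2,3] PP\N  lex  "often"
[1,3] PP  >  k=2
[0,3] S/(S\PP)  >  k=1
[3,4] N\PP  lex  "heard"
[4,5] S\N  lex  "some"
[3,5] S\PP  <B  k=4
[0,5] S  >  k=3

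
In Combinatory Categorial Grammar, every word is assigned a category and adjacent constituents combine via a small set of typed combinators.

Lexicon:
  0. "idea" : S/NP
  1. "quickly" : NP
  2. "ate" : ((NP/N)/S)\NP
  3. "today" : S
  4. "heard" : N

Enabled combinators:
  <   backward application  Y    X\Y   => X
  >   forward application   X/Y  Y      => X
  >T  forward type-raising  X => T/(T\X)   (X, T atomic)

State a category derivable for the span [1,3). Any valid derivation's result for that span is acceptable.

(NP/N)/S

[0,5] S   >
  [0,1] "idea" : S/NP
  [1,5] NP   >
    [1,4] NP/N   >
      [1,3] (NP/N)/S   <
        [1,2] "quickly" : NP
        [2,3] "ate" : ((NP/N)/S)\NP
      [3,4] "today" : S
    [4,5] "heard" : N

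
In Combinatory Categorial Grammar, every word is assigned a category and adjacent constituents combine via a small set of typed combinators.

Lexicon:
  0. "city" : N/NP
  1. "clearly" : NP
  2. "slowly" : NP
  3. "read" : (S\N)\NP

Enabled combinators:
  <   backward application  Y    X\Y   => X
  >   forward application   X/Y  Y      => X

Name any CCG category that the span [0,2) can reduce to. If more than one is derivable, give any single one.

[0,4] S   <
  [0,2] N   >
    [0,1] "city" : N/NP
    [1,2] "clearly" : NP
  [2,4] S\N   <
    [2,3] "slowly" : NP
    [3,4] "read" : (S\N)\NP

N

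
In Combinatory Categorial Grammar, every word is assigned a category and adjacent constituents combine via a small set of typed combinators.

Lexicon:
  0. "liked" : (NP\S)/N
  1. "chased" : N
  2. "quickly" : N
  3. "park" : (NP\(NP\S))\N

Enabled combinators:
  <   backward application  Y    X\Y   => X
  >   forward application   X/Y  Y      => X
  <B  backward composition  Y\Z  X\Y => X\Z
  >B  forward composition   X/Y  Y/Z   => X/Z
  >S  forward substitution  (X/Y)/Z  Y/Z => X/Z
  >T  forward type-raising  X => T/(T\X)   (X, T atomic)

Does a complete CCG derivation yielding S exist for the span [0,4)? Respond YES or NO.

(NP\S)/N N N (NP\(NP\S))\N
CKY chart[0,4] = {N/(N\NP), NP, NP/(NP\NP), PP/(PP\NP), S/(S\NP)}; S ∉ chart

NO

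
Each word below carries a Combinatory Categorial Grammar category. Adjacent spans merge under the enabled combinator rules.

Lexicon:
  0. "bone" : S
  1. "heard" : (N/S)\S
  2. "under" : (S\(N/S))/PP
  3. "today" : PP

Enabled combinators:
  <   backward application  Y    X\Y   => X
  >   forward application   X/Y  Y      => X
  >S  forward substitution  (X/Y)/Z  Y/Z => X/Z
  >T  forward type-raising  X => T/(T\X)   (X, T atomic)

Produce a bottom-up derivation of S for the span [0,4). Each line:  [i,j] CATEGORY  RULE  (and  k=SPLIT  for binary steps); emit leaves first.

[0,1] S  lex  "bone"
[1,2] (N/S)\S  lex  "heard"
[0,2] N/S  <  k=1
[2,3] (S\(N/S))/PP  lex  "under"
[3,4] PP  lex  "today"
[2,4] S\(N/S)  >  k=3
[0,4] S  <  k=2

[0,4] S   <
  [0,2] N/S   <
    [0,1] "bone" : S
    [1,2] "heard" : (N/S)\S
  [2,4] S\(N/S)   >
    [2,3] "under" : (S\(N/S))/PP
    [3,4] "today" : PP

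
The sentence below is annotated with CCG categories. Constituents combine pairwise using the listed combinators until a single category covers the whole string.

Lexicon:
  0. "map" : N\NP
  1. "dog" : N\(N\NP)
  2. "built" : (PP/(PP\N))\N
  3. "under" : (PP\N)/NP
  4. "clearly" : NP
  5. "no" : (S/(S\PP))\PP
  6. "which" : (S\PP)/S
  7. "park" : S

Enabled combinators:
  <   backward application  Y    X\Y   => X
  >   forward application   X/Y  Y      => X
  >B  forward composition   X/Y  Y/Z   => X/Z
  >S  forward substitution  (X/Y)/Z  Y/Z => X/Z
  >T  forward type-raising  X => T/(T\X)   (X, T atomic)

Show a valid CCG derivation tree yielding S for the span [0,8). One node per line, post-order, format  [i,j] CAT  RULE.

[0,8] S   >
  [0,6] S/(S\PP)   <
    [0,5] PP   >
      [0,3] PP/(PP\N)   <
        [0,2] N   <
          [0,1] "map" : N\NP
          [1,2] "dog" : N\(N\NP)
        [2,3] "built" : (PP/(PP\N))\N
      [3,5] PP\N   >
        [3,4] "under" : (PP\N)/NP
        [4,5] "clearly" : NP
    [5,6] "no" : (S/(S\PP))\PP
  [6,8] S\PP   >
    [6,7] "which" : (S\PP)/S
    [7,8] "park" : S

[0,1] N\NP  lex  "map"
[1,2] N\(N\NP)  lex  "dog"
[0,2] N  <  k=1
[2,3] (PP/(PP\N))\N  lex  "built"
[0,3] PP/(PP\N)  <  k=2
[3,4] (PP\N)/NP  lex  "under"
[4,5] NP  lex  "clearly"
[3,5] PP\N  >  k=4
[0,5] PP  >  k=3
[5,6] (S/(S\PP))\PP  lex  "no"
[0,6] S/(S\PP)  <  k=5
[6,7] (S\PP)/S  lex  "which"
[7,8] S  lex  "park"
[6,8] S\PP  >  k=7
[0,8] S  >  k=6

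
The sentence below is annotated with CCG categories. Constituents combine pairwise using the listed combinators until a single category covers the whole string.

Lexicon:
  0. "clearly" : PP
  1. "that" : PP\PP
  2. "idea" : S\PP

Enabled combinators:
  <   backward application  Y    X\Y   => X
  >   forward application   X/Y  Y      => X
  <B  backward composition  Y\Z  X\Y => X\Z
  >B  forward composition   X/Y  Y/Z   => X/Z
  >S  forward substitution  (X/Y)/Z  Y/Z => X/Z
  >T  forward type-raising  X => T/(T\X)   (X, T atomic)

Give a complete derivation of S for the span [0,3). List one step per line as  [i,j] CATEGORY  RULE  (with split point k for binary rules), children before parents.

[0,1] PP  lex  "clearly"
[1,2] PP\PP  lex  "that"
[2,3] S\PP  lex  "idea"
[1,3] S\PP  <B  k=2
[0,3] S  <  k=1

[0,3] S   <
  [0,1] "clearly" : PP
  [1,3] S\PP   <B
    [1,2] "that" : PP\PP
    [2,3] "idea" : S\PP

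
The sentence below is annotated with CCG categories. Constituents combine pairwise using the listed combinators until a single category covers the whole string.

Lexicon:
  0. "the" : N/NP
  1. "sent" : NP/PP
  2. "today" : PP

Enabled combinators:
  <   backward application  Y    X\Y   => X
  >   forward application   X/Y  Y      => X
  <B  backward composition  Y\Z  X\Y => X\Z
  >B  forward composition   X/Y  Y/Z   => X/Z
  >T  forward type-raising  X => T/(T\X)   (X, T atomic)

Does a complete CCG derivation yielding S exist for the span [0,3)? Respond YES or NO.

NO

N/NP NP/PP PP
CKY chart[0,3] = {N, N/(NP\NP), N/(N\N), N/(PP\PP), NP/(NP\N), PP/(PP\N), S/(S\N)}; S ∉ chart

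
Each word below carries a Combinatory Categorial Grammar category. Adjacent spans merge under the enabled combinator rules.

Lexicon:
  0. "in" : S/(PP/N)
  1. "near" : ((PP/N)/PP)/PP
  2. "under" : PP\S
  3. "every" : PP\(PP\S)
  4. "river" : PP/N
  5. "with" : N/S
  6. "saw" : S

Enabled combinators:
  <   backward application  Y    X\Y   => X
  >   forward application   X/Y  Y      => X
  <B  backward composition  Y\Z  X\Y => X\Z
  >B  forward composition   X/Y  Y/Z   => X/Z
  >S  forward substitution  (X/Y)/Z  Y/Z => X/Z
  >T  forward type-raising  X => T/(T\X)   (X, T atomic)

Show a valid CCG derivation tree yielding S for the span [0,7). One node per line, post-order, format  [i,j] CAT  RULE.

[0,1] S/(PP/N)  lex  "in"
[1,2] ((PP/N)/PP)/PP  lex  "near"
[2,3] PP\S  lex  "under"
[3,4] PP\(PP\S)  lex  "every"
[2,4] PP  <  k=3
[1,4] (PP/N)/PP  >  k=2
[4,5] PP/N  lex  "river"
[5,6] N/S  lex  "with"
[4,6] PP/S  >B  k=5
[6,7] S  lex  "saw"
[4,7] PP  >  k=6
[1,7] PP/N  >  k=4
[0,7] S  >  k=1

[0,7] S   >
  [0,1] "in" : S/(PP/N)
  [1,7] PP/N   >
    [1,4] (PP/N)/PP   >
      [1,2] "near" : ((PP/N)/PP)/PP
      [2,4] PP   <
        [2,3] "under" : PP\S
        [3,4] "every" : PP\(PP\S)
    [4,7] PP   >
      [4,6] PP/S   >B
        [4,5] "river" : PP/N
        [5,6] "with" : N/S
      [6,7] "saw" : S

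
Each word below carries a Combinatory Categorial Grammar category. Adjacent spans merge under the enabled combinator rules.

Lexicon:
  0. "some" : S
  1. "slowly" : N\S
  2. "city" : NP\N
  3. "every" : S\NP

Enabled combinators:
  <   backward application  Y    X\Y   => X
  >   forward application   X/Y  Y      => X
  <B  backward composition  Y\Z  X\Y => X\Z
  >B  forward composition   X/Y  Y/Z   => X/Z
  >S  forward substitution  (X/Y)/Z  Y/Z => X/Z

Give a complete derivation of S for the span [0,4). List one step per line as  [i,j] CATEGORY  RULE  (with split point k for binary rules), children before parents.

[0,4] S   <
  [0,3] NP   <
    [0,1] "some" : S
    [1,3] NP\S   <B
      [1,2] "slowly" : N\S
      [2,3] "city" : NP\N
  [3,4] "every" : S\NP

[0,1] S  lex  "some"
[1,2] N\S  lex  "slowly"
[2,3] NP\N  lex  "city"
[1,3] NP\S  <B  k=2
[0,3] NP  <  k=1
[3,4] S\NP  lex  "every"
[0,4] S  <  k=3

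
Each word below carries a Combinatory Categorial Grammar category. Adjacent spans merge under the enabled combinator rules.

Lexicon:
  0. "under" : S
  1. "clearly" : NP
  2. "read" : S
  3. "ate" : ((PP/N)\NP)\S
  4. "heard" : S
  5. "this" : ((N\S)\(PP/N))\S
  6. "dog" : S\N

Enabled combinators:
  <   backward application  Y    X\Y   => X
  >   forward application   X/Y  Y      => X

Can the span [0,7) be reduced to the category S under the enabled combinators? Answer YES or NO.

YES

[0,7] S   <
  [0,6] N   <
    [0,1] "under" : S
    [1,6] N\S   <
      [1,4] PP/N   <
        [1,2] "clearly" : NP
        [2,4] (PP/N)\NP   <
          [2,3] "read" : S
          [3,4] "ate" : ((PP/N)\NP)\S
      [4,6] (N\S)\(PP/N)   <
        [4,5] "heard" : S
        [5,6] "this" : ((N\S)\(PP/N))\S
  [6,7] "dog" : S\N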